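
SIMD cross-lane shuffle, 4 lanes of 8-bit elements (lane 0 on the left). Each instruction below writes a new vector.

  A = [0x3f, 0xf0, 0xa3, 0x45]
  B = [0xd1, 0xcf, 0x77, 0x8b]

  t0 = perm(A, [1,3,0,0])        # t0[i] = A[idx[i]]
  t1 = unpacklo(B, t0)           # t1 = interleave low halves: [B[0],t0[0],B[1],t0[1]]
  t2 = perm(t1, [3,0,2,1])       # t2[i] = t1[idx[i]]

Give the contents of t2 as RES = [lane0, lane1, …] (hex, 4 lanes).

  t0: f0 45 3f 3f
  t1: d1 f0 cf 45
  t2: 45 d1 cf f0

RES = [0x45, 0xd1, 0xcf, 0xf0]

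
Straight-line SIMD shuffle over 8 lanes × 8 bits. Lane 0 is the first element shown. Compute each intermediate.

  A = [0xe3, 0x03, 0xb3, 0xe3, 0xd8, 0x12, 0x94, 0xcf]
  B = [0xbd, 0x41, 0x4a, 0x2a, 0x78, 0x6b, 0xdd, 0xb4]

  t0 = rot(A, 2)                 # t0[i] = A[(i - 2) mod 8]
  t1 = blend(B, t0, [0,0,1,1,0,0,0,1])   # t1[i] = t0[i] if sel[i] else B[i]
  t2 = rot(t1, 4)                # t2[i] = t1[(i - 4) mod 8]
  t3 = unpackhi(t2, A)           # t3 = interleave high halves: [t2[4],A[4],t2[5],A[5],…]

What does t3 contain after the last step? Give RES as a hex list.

  t0: 94 cf e3 03 b3 e3 d8 12
  t1: bd 41 e3 03 78 6b dd 12
  t2: 78 6b dd 12 bd 41 e3 03
  t3: bd d8 41 12 e3 94 03 cf

RES = [ 0xbd  0xd8  0x41  0x12  0xe3  0x94  0x03  0xcf ]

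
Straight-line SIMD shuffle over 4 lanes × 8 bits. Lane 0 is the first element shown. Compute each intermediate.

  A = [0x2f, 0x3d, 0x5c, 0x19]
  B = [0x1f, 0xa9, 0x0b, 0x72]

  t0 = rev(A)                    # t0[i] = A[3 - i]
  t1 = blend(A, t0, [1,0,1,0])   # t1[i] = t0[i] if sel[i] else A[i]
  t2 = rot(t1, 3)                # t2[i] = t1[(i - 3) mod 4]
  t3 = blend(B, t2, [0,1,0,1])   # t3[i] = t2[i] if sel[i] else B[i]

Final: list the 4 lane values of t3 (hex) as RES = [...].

RES = [ 0x1f  0x3d  0x0b  0x19 ]

  t0: 19 5c 3d 2f
  t1: 19 3d 3d 19
  t2: 3d 3d 19 19
  t3: 1f 3d 0b 19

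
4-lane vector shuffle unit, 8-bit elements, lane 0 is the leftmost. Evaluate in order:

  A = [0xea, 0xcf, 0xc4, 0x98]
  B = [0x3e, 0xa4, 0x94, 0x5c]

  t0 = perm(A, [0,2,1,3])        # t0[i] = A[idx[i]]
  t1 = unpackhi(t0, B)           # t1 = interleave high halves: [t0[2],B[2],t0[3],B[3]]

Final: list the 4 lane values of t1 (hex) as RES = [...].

→ t0 |ea|c4|cf|98|
→ t1 |cf|94|98|5c|

RES = [0xcf, 0x94, 0x98, 0x5c]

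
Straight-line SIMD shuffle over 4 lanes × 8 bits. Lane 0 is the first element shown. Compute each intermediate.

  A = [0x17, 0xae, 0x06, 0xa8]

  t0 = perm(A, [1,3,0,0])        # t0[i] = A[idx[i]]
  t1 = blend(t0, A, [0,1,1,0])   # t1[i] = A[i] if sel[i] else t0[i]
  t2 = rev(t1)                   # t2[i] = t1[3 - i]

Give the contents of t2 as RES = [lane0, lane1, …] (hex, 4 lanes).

  t0: ae a8 17 17
  t1: ae ae 06 17
  t2: 17 06 ae ae

RES = [ 0x17  0x06  0xae  0xae ]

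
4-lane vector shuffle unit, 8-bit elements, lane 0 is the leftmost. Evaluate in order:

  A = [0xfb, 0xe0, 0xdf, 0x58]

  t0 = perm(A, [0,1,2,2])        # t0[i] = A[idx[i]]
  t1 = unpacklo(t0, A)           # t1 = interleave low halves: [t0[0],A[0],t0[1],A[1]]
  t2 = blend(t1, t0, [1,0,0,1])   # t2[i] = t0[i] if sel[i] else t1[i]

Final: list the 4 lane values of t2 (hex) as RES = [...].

RES = [0xfb, 0xfb, 0xe0, 0xdf]

→ t0 |fb|e0|df|df|
→ t1 |fb|fb|e0|e0|
→ t2 |fb|fb|e0|df|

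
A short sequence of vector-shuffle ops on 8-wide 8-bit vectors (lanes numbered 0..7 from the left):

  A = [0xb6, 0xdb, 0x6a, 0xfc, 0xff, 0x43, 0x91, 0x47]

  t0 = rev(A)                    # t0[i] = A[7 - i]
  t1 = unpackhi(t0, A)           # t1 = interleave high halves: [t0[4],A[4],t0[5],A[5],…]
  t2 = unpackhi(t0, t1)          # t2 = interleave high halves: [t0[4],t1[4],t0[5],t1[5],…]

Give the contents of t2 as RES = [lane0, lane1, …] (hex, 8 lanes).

  t0: 47 91 43 ff fc 6a db b6
  t1: fc ff 6a 43 db 91 b6 47
  t2: fc db 6a 91 db b6 b6 47

RES = [ 0xfc  0xdb  0x6a  0x91  0xdb  0xb6  0xb6  0x47 ]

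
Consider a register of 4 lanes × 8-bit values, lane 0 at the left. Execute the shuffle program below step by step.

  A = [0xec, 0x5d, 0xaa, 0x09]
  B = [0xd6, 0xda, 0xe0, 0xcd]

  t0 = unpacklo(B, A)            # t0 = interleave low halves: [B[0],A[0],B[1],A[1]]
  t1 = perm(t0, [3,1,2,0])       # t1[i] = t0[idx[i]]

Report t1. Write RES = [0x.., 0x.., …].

  t0: d6 ec da 5d
  t1: 5d ec da d6

RES = [ 0x5d  0xec  0xda  0xd6 ]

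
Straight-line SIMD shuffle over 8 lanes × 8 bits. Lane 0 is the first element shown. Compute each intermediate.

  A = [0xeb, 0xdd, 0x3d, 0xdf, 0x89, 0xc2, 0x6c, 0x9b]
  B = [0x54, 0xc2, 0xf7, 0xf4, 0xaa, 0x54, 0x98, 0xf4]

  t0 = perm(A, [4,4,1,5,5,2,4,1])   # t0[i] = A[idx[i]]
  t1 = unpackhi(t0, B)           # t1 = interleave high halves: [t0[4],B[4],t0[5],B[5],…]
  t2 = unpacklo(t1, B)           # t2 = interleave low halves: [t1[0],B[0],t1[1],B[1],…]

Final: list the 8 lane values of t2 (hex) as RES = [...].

t0 = [0x89, 0x89, 0xdd, 0xc2, 0xc2, 0x3d, 0x89, 0xdd]
t1 = [0xc2, 0xaa, 0x3d, 0x54, 0x89, 0x98, 0xdd, 0xf4]
t2 = [0xc2, 0x54, 0xaa, 0xc2, 0x3d, 0xf7, 0x54, 0xf4]

RES = [ 0xc2  0x54  0xaa  0xc2  0x3d  0xf7  0x54  0xf4 ]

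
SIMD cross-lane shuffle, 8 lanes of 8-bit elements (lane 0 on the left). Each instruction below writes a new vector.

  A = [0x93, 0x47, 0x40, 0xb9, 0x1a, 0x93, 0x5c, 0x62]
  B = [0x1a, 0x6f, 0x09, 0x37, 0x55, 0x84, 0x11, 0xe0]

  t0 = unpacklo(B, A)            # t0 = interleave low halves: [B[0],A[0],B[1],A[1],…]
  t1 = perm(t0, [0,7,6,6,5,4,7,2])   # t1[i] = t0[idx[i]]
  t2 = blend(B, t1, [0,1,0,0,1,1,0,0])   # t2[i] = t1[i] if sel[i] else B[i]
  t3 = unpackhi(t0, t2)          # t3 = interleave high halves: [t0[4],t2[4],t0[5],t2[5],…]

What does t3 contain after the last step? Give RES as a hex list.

RES = [0x09, 0x40, 0x40, 0x09, 0x37, 0x11, 0xb9, 0xe0]

t0 = [0x1a, 0x93, 0x6f, 0x47, 0x09, 0x40, 0x37, 0xb9]
t1 = [0x1a, 0xb9, 0x37, 0x37, 0x40, 0x09, 0xb9, 0x6f]
t2 = [0x1a, 0xb9, 0x09, 0x37, 0x40, 0x09, 0x11, 0xe0]
t3 = [0x09, 0x40, 0x40, 0x09, 0x37, 0x11, 0xb9, 0xe0]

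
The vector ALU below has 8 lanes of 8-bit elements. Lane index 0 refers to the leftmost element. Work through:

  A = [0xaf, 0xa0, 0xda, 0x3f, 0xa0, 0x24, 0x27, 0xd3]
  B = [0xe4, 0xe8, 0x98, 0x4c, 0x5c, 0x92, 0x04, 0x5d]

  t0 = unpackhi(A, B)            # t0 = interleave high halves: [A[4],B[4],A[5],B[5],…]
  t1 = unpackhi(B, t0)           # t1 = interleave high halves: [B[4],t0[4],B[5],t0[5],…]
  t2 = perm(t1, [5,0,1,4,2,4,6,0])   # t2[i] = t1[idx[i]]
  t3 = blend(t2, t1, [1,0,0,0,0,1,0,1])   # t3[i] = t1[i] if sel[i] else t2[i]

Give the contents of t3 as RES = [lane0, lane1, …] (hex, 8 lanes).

RES = [0x5c, 0x5c, 0x27, 0x04, 0x92, 0xd3, 0x5d, 0x5d]

→ t0 |a0|5c|24|92|27|04|d3|5d|
→ t1 |5c|27|92|04|04|d3|5d|5d|
→ t2 |d3|5c|27|04|92|04|5d|5c|
→ t3 |5c|5c|27|04|92|d3|5d|5d|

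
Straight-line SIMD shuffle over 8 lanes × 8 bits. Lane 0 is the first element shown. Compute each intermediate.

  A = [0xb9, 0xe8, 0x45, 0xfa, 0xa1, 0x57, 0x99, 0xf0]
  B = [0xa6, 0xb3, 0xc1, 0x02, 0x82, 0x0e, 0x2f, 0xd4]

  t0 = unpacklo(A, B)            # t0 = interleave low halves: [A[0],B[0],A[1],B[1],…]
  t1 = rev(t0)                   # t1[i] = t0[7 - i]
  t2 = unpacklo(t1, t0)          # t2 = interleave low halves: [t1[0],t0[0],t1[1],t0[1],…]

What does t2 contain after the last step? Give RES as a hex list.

→ t0 |b9|a6|e8|b3|45|c1|fa|02|
→ t1 |02|fa|c1|45|b3|e8|a6|b9|
→ t2 |02|b9|fa|a6|c1|e8|45|b3|

RES = [ 0x02  0xb9  0xfa  0xa6  0xc1  0xe8  0x45  0xb3 ]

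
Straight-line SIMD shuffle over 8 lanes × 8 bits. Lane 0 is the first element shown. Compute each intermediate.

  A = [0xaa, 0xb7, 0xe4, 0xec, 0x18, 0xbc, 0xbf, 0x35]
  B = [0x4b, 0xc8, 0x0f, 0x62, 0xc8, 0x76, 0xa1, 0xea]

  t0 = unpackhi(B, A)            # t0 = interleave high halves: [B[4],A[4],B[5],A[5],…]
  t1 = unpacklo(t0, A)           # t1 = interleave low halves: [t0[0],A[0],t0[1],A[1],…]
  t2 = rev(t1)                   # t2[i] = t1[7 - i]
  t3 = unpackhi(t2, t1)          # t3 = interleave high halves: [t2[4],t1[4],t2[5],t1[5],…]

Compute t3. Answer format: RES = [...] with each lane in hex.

RES = [ 0xb7  0x76  0x18  0xe4  0xaa  0xbc  0xc8  0xec ]

→ t0 |c8|18|76|bc|a1|bf|ea|35|
→ t1 |c8|aa|18|b7|76|e4|bc|ec|
→ t2 |ec|bc|e4|76|b7|18|aa|c8|
→ t3 |b7|76|18|e4|aa|bc|c8|ec|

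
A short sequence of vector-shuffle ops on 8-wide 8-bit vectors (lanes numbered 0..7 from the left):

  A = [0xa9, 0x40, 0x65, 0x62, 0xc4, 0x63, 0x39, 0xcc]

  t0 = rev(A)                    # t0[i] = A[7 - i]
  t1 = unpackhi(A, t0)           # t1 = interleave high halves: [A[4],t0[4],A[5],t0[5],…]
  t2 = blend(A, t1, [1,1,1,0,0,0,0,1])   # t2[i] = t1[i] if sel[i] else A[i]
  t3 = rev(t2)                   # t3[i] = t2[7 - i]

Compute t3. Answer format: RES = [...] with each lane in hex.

t0 = [0xcc, 0x39, 0x63, 0xc4, 0x62, 0x65, 0x40, 0xa9]
t1 = [0xc4, 0x62, 0x63, 0x65, 0x39, 0x40, 0xcc, 0xa9]
t2 = [0xc4, 0x62, 0x63, 0x62, 0xc4, 0x63, 0x39, 0xa9]
t3 = [0xa9, 0x39, 0x63, 0xc4, 0x62, 0x63, 0x62, 0xc4]

RES = [0xa9, 0x39, 0x63, 0xc4, 0x62, 0x63, 0x62, 0xc4]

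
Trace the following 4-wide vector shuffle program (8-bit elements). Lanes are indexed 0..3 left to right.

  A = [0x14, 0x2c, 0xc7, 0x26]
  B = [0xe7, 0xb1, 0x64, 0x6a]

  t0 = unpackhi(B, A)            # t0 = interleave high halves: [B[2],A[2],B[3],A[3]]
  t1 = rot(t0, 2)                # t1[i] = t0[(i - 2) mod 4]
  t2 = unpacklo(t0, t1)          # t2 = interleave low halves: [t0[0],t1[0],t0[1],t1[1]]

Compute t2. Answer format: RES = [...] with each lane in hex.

RES = [0x64, 0x6a, 0xc7, 0x26]

  t0: 64 c7 6a 26
  t1: 6a 26 64 c7
  t2: 64 6a c7 26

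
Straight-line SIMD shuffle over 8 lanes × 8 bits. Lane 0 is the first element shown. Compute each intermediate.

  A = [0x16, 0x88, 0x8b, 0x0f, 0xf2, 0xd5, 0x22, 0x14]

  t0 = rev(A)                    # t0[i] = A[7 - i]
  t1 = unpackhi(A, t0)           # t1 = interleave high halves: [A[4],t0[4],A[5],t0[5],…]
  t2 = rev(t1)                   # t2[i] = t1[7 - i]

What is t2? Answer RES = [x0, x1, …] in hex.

t0 = [0x14, 0x22, 0xd5, 0xf2, 0x0f, 0x8b, 0x88, 0x16]
t1 = [0xf2, 0x0f, 0xd5, 0x8b, 0x22, 0x88, 0x14, 0x16]
t2 = [0x16, 0x14, 0x88, 0x22, 0x8b, 0xd5, 0x0f, 0xf2]

RES = [ 0x16  0x14  0x88  0x22  0x8b  0xd5  0x0f  0xf2 ]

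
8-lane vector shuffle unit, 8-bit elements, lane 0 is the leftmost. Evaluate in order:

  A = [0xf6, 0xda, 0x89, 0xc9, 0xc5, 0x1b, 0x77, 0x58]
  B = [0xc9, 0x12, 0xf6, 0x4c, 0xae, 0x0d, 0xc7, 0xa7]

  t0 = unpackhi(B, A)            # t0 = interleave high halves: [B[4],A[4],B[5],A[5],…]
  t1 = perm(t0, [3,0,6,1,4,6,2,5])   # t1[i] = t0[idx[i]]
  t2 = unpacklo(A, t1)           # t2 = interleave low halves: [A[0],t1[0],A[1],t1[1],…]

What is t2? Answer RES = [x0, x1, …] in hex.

RES = [ 0xf6  0x1b  0xda  0xae  0x89  0xa7  0xc9  0xc5 ]

→ t0 |ae|c5|0d|1b|c7|77|a7|58|
→ t1 |1b|ae|a7|c5|c7|a7|0d|77|
→ t2 |f6|1b|da|ae|89|a7|c9|c5|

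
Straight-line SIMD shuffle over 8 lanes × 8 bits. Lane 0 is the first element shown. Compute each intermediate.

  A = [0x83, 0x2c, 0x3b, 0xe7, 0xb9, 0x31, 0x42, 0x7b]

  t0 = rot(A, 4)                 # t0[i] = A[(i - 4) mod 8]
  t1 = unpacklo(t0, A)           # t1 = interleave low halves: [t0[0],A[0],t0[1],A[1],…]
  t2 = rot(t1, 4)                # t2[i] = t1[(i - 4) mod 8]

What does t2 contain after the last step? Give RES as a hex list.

RES = [0x42, 0x3b, 0x7b, 0xe7, 0xb9, 0x83, 0x31, 0x2c]

→ t0 |b9|31|42|7b|83|2c|3b|e7|
→ t1 |b9|83|31|2c|42|3b|7b|e7|
→ t2 |42|3b|7b|e7|b9|83|31|2c|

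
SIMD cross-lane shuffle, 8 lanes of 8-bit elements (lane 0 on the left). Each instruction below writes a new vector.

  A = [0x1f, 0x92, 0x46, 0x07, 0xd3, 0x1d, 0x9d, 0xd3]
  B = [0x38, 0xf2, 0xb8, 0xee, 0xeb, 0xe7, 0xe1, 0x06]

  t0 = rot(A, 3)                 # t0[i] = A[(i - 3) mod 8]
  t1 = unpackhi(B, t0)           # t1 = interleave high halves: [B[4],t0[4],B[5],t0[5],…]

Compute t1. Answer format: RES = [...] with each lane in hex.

RES = [0xeb, 0x92, 0xe7, 0x46, 0xe1, 0x07, 0x06, 0xd3]

→ t0 |1d|9d|d3|1f|92|46|07|d3|
→ t1 |eb|92|e7|46|e1|07|06|d3|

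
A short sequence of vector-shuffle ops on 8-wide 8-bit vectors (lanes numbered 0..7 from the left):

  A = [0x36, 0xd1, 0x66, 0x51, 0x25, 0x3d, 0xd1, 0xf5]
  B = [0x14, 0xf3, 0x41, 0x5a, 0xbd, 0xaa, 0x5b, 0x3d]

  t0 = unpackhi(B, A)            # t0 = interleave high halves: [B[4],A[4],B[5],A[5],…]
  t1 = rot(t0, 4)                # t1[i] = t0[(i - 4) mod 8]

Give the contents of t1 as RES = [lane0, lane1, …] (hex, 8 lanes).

  t0: bd 25 aa 3d 5b d1 3d f5
  t1: 5b d1 3d f5 bd 25 aa 3d

RES = [0x5b, 0xd1, 0x3d, 0xf5, 0xbd, 0x25, 0xaa, 0x3d]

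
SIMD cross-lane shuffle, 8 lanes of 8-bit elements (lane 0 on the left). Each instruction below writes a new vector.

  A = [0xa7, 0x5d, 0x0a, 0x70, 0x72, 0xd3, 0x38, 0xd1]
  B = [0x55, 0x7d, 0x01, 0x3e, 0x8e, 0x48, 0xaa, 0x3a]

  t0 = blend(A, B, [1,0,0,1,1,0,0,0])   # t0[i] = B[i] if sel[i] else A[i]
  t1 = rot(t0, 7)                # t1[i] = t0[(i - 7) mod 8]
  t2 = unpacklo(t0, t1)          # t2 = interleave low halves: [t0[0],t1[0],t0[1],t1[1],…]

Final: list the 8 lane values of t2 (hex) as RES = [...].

  t0: 55 5d 0a 3e 8e d3 38 d1
  t1: 5d 0a 3e 8e d3 38 d1 55
  t2: 55 5d 5d 0a 0a 3e 3e 8e

RES = [ 0x55  0x5d  0x5d  0x0a  0x0a  0x3e  0x3e  0x8e ]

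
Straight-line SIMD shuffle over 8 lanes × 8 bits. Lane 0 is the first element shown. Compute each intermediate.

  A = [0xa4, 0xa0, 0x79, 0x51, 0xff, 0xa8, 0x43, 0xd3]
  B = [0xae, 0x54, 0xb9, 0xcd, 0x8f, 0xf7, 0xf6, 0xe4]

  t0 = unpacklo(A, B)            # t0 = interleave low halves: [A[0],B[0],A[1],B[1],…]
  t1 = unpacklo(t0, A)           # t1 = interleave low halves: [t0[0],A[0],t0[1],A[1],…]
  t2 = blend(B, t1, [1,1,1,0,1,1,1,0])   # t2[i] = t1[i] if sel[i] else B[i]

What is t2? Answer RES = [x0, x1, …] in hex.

t0 = [0xa4, 0xae, 0xa0, 0x54, 0x79, 0xb9, 0x51, 0xcd]
t1 = [0xa4, 0xa4, 0xae, 0xa0, 0xa0, 0x79, 0x54, 0x51]
t2 = [0xa4, 0xa4, 0xae, 0xcd, 0xa0, 0x79, 0x54, 0xe4]

RES = [0xa4, 0xa4, 0xae, 0xcd, 0xa0, 0x79, 0x54, 0xe4]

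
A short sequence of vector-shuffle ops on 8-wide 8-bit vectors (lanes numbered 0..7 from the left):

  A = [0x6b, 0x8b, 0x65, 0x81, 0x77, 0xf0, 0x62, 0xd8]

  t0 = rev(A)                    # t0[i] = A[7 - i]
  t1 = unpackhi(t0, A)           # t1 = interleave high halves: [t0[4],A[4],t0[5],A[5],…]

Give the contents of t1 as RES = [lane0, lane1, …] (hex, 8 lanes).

→ t0 |d8|62|f0|77|81|65|8b|6b|
→ t1 |81|77|65|f0|8b|62|6b|d8|

RES = [ 0x81  0x77  0x65  0xf0  0x8b  0x62  0x6b  0xd8 ]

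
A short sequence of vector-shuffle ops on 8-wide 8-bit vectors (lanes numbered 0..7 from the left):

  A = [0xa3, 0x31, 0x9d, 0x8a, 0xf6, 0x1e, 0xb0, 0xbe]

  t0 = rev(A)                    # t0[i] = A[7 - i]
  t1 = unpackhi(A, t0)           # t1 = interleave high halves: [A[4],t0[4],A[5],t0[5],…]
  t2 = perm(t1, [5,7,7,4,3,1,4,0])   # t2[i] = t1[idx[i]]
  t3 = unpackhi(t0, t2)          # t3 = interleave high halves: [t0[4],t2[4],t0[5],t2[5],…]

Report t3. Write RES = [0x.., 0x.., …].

RES = [0x8a, 0x9d, 0x9d, 0x8a, 0x31, 0xb0, 0xa3, 0xf6]

  t0: be b0 1e f6 8a 9d 31 a3
  t1: f6 8a 1e 9d b0 31 be a3
  t2: 31 a3 a3 b0 9d 8a b0 f6
  t3: 8a 9d 9d 8a 31 b0 a3 f6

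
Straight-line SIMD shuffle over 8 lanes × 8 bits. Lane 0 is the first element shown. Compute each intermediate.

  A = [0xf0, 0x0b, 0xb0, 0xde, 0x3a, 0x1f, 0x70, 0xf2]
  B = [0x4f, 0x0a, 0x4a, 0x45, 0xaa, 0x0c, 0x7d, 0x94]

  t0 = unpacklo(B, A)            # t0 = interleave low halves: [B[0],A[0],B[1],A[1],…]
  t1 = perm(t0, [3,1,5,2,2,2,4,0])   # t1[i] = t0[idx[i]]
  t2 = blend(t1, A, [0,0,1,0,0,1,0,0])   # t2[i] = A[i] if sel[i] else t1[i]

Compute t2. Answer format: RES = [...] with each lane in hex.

t0 = [0x4f, 0xf0, 0x0a, 0x0b, 0x4a, 0xb0, 0x45, 0xde]
t1 = [0x0b, 0xf0, 0xb0, 0x0a, 0x0a, 0x0a, 0x4a, 0x4f]
t2 = [0x0b, 0xf0, 0xb0, 0x0a, 0x0a, 0x1f, 0x4a, 0x4f]

RES = [0x0b, 0xf0, 0xb0, 0x0a, 0x0a, 0x1f, 0x4a, 0x4f]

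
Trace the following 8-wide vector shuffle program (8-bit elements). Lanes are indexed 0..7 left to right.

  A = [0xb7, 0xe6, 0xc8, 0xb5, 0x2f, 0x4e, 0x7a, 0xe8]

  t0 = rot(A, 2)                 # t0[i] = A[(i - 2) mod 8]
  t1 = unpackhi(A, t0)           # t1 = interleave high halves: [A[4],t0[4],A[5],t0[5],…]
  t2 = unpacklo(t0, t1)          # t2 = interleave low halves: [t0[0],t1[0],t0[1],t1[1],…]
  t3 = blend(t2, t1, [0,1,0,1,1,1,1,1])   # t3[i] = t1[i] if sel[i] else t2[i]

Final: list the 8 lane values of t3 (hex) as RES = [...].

RES = [ 0x7a  0xc8  0xe8  0xb5  0x7a  0x2f  0xe8  0x4e ]

t0 = [0x7a, 0xe8, 0xb7, 0xe6, 0xc8, 0xb5, 0x2f, 0x4e]
t1 = [0x2f, 0xc8, 0x4e, 0xb5, 0x7a, 0x2f, 0xe8, 0x4e]
t2 = [0x7a, 0x2f, 0xe8, 0xc8, 0xb7, 0x4e, 0xe6, 0xb5]
t3 = [0x7a, 0xc8, 0xe8, 0xb5, 0x7a, 0x2f, 0xe8, 0x4e]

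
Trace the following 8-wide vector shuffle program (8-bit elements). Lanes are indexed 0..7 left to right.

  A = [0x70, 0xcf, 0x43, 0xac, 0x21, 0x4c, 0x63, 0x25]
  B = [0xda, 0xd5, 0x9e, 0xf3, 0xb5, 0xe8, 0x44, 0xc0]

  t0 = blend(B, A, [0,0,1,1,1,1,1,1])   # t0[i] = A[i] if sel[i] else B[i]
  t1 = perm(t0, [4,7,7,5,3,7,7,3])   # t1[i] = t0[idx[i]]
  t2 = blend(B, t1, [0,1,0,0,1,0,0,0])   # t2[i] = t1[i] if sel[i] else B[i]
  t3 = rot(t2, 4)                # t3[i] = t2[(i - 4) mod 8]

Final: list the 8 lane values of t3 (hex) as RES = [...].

t0 = [0xda, 0xd5, 0x43, 0xac, 0x21, 0x4c, 0x63, 0x25]
t1 = [0x21, 0x25, 0x25, 0x4c, 0xac, 0x25, 0x25, 0xac]
t2 = [0xda, 0x25, 0x9e, 0xf3, 0xac, 0xe8, 0x44, 0xc0]
t3 = [0xac, 0xe8, 0x44, 0xc0, 0xda, 0x25, 0x9e, 0xf3]

RES = [ 0xac  0xe8  0x44  0xc0  0xda  0x25  0x9e  0xf3 ]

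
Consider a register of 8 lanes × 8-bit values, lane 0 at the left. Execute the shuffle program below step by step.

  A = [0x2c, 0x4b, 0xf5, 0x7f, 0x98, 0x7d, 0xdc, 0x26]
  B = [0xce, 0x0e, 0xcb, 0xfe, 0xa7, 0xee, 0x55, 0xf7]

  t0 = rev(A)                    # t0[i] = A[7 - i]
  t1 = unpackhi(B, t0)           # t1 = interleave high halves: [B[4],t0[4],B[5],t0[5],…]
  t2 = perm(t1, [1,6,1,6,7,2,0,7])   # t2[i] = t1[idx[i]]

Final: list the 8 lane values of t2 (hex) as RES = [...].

t0 = [0x26, 0xdc, 0x7d, 0x98, 0x7f, 0xf5, 0x4b, 0x2c]
t1 = [0xa7, 0x7f, 0xee, 0xf5, 0x55, 0x4b, 0xf7, 0x2c]
t2 = [0x7f, 0xf7, 0x7f, 0xf7, 0x2c, 0xee, 0xa7, 0x2c]

RES = [0x7f, 0xf7, 0x7f, 0xf7, 0x2c, 0xee, 0xa7, 0x2c]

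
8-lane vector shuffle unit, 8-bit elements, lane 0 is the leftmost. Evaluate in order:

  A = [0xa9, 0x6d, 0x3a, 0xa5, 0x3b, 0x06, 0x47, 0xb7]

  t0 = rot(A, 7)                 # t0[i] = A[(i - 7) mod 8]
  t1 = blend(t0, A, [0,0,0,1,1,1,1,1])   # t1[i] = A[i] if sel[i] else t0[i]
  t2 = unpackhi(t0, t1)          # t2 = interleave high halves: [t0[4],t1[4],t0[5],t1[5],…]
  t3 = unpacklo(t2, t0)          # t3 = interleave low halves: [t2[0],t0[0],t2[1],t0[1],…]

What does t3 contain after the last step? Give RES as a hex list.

RES = [ 0x06  0x6d  0x3b  0x3a  0x47  0xa5  0x06  0x3b ]

  t0: 6d 3a a5 3b 06 47 b7 a9
  t1: 6d 3a a5 a5 3b 06 47 b7
  t2: 06 3b 47 06 b7 47 a9 b7
  t3: 06 6d 3b 3a 47 a5 06 3b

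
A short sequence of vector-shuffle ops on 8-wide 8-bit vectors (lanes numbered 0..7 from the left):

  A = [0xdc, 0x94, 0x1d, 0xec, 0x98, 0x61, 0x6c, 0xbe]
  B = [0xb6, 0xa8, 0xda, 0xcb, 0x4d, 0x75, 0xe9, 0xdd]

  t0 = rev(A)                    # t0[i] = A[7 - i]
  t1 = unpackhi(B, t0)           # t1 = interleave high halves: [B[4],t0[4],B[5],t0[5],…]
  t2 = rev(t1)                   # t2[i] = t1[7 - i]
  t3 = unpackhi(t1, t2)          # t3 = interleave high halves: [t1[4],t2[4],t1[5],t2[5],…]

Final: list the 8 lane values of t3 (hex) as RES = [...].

RES = [0xe9, 0x1d, 0x94, 0x75, 0xdd, 0xec, 0xdc, 0x4d]

t0 = [0xbe, 0x6c, 0x61, 0x98, 0xec, 0x1d, 0x94, 0xdc]
t1 = [0x4d, 0xec, 0x75, 0x1d, 0xe9, 0x94, 0xdd, 0xdc]
t2 = [0xdc, 0xdd, 0x94, 0xe9, 0x1d, 0x75, 0xec, 0x4d]
t3 = [0xe9, 0x1d, 0x94, 0x75, 0xdd, 0xec, 0xdc, 0x4d]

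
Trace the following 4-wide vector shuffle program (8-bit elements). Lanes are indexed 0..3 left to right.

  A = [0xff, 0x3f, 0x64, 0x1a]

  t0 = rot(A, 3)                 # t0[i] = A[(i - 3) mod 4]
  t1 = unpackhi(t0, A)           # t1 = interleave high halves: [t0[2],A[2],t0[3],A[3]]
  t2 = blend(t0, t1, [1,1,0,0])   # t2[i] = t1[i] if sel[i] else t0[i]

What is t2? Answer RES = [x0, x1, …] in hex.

  t0: 3f 64 1a ff
  t1: 1a 64 ff 1a
  t2: 1a 64 1a ff

RES = [0x1a, 0x64, 0x1a, 0xff]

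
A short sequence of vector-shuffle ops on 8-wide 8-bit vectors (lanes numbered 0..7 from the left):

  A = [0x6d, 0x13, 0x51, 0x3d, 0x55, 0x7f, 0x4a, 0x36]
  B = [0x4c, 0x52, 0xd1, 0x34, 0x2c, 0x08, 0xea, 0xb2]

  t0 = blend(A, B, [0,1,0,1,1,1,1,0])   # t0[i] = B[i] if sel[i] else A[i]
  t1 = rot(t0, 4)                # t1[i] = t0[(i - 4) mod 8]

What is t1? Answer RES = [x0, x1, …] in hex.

RES = [ 0x2c  0x08  0xea  0x36  0x6d  0x52  0x51  0x34 ]

t0 = [0x6d, 0x52, 0x51, 0x34, 0x2c, 0x08, 0xea, 0x36]
t1 = [0x2c, 0x08, 0xea, 0x36, 0x6d, 0x52, 0x51, 0x34]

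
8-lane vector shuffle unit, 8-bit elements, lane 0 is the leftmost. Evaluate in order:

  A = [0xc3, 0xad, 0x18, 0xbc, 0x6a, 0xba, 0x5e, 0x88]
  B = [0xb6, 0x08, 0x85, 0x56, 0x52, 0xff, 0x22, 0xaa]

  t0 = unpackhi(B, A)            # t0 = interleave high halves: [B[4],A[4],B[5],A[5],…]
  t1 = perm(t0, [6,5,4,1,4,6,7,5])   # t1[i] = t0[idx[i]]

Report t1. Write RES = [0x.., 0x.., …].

RES = [ 0xaa  0x5e  0x22  0x6a  0x22  0xaa  0x88  0x5e ]

→ t0 |52|6a|ff|ba|22|5e|aa|88|
→ t1 |aa|5e|22|6a|22|aa|88|5e|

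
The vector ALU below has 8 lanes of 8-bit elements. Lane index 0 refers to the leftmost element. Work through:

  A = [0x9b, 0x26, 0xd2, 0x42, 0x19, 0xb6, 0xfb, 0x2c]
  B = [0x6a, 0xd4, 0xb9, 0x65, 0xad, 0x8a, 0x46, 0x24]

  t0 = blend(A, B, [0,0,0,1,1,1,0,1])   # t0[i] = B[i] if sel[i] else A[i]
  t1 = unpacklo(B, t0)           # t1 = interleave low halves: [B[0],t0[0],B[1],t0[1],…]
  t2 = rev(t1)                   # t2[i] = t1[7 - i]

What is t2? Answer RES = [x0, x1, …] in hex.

t0 = [0x9b, 0x26, 0xd2, 0x65, 0xad, 0x8a, 0xfb, 0x24]
t1 = [0x6a, 0x9b, 0xd4, 0x26, 0xb9, 0xd2, 0x65, 0x65]
t2 = [0x65, 0x65, 0xd2, 0xb9, 0x26, 0xd4, 0x9b, 0x6a]

RES = [ 0x65  0x65  0xd2  0xb9  0x26  0xd4  0x9b  0x6a ]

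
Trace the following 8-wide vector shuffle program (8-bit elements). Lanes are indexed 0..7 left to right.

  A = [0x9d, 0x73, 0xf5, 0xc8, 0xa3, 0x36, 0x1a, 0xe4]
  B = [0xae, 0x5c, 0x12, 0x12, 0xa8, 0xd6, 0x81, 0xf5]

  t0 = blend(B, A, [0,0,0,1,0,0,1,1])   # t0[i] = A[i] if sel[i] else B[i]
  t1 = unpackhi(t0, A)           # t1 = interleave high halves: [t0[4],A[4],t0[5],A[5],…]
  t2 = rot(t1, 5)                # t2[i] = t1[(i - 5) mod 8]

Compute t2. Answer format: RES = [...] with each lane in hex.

RES = [ 0x36  0x1a  0x1a  0xe4  0xe4  0xa8  0xa3  0xd6 ]

  t0: ae 5c 12 c8 a8 d6 1a e4
  t1: a8 a3 d6 36 1a 1a e4 e4
  t2: 36 1a 1a e4 e4 a8 a3 d6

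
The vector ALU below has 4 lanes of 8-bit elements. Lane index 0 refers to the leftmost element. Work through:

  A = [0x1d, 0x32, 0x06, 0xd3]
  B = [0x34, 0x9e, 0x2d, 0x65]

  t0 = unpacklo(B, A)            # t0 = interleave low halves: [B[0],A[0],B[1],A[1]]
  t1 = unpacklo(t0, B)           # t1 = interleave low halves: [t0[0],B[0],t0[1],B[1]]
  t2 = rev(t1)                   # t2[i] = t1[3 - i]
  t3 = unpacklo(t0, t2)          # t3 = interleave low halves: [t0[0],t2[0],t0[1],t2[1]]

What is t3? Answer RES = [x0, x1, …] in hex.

  t0: 34 1d 9e 32
  t1: 34 34 1d 9e
  t2: 9e 1d 34 34
  t3: 34 9e 1d 1d

RES = [0x34, 0x9e, 0x1d, 0x1d]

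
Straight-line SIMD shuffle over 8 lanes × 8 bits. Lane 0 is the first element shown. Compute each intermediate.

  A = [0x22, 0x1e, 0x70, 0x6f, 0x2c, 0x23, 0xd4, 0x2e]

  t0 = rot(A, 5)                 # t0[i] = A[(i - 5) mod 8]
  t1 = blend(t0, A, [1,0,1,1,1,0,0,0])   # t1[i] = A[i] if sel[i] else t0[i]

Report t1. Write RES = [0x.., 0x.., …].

  t0: 6f 2c 23 d4 2e 22 1e 70
  t1: 22 2c 70 6f 2c 22 1e 70

RES = [0x22, 0x2c, 0x70, 0x6f, 0x2c, 0x22, 0x1e, 0x70]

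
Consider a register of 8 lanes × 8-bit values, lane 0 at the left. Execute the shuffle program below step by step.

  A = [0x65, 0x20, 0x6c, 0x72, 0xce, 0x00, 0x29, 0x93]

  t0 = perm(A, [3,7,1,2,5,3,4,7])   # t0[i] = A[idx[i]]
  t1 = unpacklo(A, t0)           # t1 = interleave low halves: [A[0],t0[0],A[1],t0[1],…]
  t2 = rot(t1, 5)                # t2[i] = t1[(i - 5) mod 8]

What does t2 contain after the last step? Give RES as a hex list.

RES = [ 0x93  0x6c  0x20  0x72  0x6c  0x65  0x72  0x20 ]

  t0: 72 93 20 6c 00 72 ce 93
  t1: 65 72 20 93 6c 20 72 6c
  t2: 93 6c 20 72 6c 65 72 20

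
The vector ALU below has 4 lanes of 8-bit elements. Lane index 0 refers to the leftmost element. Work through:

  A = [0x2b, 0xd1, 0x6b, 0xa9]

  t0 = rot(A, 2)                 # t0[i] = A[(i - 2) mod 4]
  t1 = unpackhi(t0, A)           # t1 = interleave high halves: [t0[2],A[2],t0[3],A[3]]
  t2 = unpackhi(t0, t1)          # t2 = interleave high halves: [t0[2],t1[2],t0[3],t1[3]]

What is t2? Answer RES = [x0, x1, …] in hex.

RES = [0x2b, 0xd1, 0xd1, 0xa9]

→ t0 |6b|a9|2b|d1|
→ t1 |2b|6b|d1|a9|
→ t2 |2b|d1|d1|a9|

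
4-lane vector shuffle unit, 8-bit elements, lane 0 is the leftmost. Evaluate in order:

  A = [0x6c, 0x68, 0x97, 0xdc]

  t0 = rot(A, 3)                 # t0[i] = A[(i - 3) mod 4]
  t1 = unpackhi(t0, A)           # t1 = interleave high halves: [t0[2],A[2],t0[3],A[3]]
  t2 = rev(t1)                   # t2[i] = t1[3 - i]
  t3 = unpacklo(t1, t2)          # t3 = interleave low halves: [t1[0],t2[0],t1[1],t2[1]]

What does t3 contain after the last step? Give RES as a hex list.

RES = [0xdc, 0xdc, 0x97, 0x6c]

→ t0 |68|97|dc|6c|
→ t1 |dc|97|6c|dc|
→ t2 |dc|6c|97|dc|
→ t3 |dc|dc|97|6c|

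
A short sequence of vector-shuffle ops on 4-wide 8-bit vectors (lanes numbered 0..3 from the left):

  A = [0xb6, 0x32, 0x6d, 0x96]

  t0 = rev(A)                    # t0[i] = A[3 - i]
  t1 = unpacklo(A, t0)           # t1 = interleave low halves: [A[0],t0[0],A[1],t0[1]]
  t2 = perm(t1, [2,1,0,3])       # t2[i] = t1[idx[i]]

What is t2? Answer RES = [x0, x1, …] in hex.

  t0: 96 6d 32 b6
  t1: b6 96 32 6d
  t2: 32 96 b6 6d

RES = [0x32, 0x96, 0xb6, 0x6d]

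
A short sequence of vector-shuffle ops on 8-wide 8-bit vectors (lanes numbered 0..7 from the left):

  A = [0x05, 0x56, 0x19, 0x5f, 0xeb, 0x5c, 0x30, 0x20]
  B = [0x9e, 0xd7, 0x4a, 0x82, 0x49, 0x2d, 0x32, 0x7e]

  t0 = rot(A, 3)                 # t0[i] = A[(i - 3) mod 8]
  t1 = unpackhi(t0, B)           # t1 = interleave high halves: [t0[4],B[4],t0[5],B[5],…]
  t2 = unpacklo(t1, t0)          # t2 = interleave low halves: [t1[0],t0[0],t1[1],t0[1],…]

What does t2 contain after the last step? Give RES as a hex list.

RES = [ 0x56  0x5c  0x49  0x30  0x19  0x20  0x2d  0x05 ]

t0 = [0x5c, 0x30, 0x20, 0x05, 0x56, 0x19, 0x5f, 0xeb]
t1 = [0x56, 0x49, 0x19, 0x2d, 0x5f, 0x32, 0xeb, 0x7e]
t2 = [0x56, 0x5c, 0x49, 0x30, 0x19, 0x20, 0x2d, 0x05]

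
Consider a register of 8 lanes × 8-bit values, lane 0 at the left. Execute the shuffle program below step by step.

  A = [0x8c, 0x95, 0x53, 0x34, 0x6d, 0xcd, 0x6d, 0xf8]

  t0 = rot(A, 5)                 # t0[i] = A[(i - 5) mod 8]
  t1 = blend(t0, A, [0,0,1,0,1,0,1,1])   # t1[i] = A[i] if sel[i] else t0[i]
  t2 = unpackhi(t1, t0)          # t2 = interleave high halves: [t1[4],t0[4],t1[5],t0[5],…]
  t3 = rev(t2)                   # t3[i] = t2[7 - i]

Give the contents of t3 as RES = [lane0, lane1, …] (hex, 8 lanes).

  t0: 34 6d cd 6d f8 8c 95 53
  t1: 34 6d 53 6d 6d 8c 6d f8
  t2: 6d f8 8c 8c 6d 95 f8 53
  t3: 53 f8 95 6d 8c 8c f8 6d

RES = [0x53, 0xf8, 0x95, 0x6d, 0x8c, 0x8c, 0xf8, 0x6d]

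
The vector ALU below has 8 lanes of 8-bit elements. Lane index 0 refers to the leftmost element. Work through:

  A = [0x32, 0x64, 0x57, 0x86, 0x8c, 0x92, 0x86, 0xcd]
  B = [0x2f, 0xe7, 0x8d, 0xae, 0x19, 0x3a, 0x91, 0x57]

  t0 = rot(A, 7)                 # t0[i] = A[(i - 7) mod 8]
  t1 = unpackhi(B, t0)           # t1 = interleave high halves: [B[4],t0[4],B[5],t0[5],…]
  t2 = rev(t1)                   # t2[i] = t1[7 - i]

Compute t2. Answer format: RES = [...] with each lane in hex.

RES = [0x32, 0x57, 0xcd, 0x91, 0x86, 0x3a, 0x92, 0x19]

  t0: 64 57 86 8c 92 86 cd 32
  t1: 19 92 3a 86 91 cd 57 32
  t2: 32 57 cd 91 86 3a 92 19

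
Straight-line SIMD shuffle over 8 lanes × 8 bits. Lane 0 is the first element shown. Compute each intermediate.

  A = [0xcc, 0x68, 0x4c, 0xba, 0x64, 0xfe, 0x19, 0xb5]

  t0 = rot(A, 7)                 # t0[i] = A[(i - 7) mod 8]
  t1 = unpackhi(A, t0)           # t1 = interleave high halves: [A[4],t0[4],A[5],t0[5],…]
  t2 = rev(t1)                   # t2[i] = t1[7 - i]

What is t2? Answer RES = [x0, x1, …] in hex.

t0 = [0x68, 0x4c, 0xba, 0x64, 0xfe, 0x19, 0xb5, 0xcc]
t1 = [0x64, 0xfe, 0xfe, 0x19, 0x19, 0xb5, 0xb5, 0xcc]
t2 = [0xcc, 0xb5, 0xb5, 0x19, 0x19, 0xfe, 0xfe, 0x64]

RES = [ 0xcc  0xb5  0xb5  0x19  0x19  0xfe  0xfe  0x64 ]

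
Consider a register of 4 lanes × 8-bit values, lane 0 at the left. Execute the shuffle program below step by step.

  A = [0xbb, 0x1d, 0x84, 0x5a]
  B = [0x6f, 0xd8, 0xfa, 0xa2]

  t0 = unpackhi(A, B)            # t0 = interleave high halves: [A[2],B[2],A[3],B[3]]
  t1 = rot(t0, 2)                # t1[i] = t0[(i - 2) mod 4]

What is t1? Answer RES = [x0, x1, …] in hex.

→ t0 |84|fa|5a|a2|
→ t1 |5a|a2|84|fa|

RES = [ 0x5a  0xa2  0x84  0xfa ]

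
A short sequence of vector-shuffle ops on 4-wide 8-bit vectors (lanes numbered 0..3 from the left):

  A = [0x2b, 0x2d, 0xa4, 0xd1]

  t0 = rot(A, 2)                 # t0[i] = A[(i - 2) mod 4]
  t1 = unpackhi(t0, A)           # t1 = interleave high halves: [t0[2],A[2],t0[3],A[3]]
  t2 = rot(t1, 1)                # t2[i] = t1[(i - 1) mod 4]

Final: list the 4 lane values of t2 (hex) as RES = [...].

RES = [ 0xd1  0x2b  0xa4  0x2d ]

  t0: a4 d1 2b 2d
  t1: 2b a4 2d d1
  t2: d1 2b a4 2d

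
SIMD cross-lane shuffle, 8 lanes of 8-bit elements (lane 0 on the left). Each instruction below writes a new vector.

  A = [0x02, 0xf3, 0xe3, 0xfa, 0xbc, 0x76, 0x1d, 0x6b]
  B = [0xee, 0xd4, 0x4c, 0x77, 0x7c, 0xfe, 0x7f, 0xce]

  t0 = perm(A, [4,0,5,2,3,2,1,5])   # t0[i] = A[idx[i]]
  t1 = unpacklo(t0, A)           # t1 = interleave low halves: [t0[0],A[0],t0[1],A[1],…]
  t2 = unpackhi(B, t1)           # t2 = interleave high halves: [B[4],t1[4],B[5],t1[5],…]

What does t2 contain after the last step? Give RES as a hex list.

t0 = [0xbc, 0x02, 0x76, 0xe3, 0xfa, 0xe3, 0xf3, 0x76]
t1 = [0xbc, 0x02, 0x02, 0xf3, 0x76, 0xe3, 0xe3, 0xfa]
t2 = [0x7c, 0x76, 0xfe, 0xe3, 0x7f, 0xe3, 0xce, 0xfa]

RES = [0x7c, 0x76, 0xfe, 0xe3, 0x7f, 0xe3, 0xce, 0xfa]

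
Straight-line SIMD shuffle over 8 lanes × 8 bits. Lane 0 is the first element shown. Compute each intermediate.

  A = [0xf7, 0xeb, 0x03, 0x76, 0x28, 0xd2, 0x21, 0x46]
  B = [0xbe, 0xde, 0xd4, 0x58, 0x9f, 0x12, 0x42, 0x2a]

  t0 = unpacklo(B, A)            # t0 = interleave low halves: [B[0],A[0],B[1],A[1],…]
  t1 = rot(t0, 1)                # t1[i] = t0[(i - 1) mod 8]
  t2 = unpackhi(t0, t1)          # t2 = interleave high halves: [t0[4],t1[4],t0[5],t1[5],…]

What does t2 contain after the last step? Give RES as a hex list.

→ t0 |be|f7|de|eb|d4|03|58|76|
→ t1 |76|be|f7|de|eb|d4|03|58|
→ t2 |d4|eb|03|d4|58|03|76|58|

RES = [0xd4, 0xeb, 0x03, 0xd4, 0x58, 0x03, 0x76, 0x58]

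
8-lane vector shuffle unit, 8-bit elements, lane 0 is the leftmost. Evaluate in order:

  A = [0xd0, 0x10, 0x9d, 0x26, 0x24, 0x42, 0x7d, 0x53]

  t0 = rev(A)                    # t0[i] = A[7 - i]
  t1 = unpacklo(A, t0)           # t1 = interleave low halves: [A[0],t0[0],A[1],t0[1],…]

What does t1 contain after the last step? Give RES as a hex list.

RES = [ 0xd0  0x53  0x10  0x7d  0x9d  0x42  0x26  0x24 ]

t0 = [0x53, 0x7d, 0x42, 0x24, 0x26, 0x9d, 0x10, 0xd0]
t1 = [0xd0, 0x53, 0x10, 0x7d, 0x9d, 0x42, 0x26, 0x24]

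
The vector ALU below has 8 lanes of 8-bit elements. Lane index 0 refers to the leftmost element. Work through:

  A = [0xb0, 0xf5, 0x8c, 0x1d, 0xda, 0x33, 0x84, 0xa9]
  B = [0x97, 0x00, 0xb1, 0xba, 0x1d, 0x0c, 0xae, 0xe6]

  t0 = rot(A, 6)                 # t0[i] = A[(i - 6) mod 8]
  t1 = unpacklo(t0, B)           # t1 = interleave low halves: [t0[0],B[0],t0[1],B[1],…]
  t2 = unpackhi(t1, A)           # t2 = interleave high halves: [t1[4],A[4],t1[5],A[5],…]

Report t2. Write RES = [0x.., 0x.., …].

RES = [ 0xda  0xda  0xb1  0x33  0x33  0x84  0xba  0xa9 ]

→ t0 |8c|1d|da|33|84|a9|b0|f5|
→ t1 |8c|97|1d|00|da|b1|33|ba|
→ t2 |da|da|b1|33|33|84|ba|a9|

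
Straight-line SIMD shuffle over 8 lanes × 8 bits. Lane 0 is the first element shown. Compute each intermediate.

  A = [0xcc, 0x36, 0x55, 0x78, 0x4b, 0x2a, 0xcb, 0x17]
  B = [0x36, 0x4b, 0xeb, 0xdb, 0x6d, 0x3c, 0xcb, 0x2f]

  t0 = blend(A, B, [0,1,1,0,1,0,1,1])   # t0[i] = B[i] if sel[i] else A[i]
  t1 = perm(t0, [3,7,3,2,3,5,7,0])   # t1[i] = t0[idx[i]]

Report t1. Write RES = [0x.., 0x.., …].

→ t0 |cc|4b|eb|78|6d|2a|cb|2f|
→ t1 |78|2f|78|eb|78|2a|2f|cc|

RES = [ 0x78  0x2f  0x78  0xeb  0x78  0x2a  0x2f  0xcc ]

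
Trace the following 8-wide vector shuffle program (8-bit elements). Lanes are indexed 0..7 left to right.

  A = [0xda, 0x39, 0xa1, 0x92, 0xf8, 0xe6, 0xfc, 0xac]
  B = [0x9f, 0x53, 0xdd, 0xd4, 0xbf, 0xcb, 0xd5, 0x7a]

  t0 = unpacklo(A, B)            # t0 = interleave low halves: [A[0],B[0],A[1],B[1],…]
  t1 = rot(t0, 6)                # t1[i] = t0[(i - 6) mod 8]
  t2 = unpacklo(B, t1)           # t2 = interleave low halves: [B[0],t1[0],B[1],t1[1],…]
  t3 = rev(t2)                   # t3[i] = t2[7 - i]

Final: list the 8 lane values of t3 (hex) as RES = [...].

RES = [ 0xdd  0xd4  0xa1  0xdd  0x53  0x53  0x39  0x9f ]

→ t0 |da|9f|39|53|a1|dd|92|d4|
→ t1 |39|53|a1|dd|92|d4|da|9f|
→ t2 |9f|39|53|53|dd|a1|d4|dd|
→ t3 |dd|d4|a1|dd|53|53|39|9f|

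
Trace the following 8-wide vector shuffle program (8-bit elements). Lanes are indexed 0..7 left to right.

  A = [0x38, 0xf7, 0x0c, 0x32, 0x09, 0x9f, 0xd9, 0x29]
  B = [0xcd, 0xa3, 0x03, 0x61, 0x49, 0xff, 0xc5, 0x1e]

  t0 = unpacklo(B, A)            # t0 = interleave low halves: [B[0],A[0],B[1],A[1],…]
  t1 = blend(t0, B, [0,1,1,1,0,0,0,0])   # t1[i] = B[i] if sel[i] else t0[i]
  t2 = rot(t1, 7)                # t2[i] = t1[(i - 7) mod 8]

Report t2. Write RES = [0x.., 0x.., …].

RES = [ 0xa3  0x03  0x61  0x03  0x0c  0x61  0x32  0xcd ]

  t0: cd 38 a3 f7 03 0c 61 32
  t1: cd a3 03 61 03 0c 61 32
  t2: a3 03 61 03 0c 61 32 cd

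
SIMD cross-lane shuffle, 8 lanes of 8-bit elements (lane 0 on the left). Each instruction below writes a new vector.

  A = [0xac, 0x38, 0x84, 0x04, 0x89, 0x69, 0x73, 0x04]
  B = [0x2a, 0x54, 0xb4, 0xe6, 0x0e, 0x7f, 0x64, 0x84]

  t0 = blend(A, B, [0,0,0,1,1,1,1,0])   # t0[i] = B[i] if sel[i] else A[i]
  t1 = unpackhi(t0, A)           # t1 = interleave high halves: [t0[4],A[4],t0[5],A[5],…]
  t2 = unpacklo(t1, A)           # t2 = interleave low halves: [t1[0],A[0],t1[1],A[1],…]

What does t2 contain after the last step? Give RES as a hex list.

t0 = [0xac, 0x38, 0x84, 0xe6, 0x0e, 0x7f, 0x64, 0x04]
t1 = [0x0e, 0x89, 0x7f, 0x69, 0x64, 0x73, 0x04, 0x04]
t2 = [0x0e, 0xac, 0x89, 0x38, 0x7f, 0x84, 0x69, 0x04]

RES = [ 0x0e  0xac  0x89  0x38  0x7f  0x84  0x69  0x04 ]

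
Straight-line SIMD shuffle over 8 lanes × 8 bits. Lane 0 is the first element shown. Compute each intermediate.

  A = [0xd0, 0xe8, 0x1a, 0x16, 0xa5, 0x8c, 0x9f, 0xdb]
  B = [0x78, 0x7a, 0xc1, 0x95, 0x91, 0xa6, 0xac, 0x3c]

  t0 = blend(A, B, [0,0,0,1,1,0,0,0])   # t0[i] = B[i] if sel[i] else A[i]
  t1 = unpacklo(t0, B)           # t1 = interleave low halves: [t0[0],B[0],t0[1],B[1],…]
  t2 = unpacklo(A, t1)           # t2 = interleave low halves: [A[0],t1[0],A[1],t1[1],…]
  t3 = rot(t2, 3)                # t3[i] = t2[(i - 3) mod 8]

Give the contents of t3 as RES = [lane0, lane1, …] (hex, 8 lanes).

  t0: d0 e8 1a 95 91 8c 9f db
  t1: d0 78 e8 7a 1a c1 95 95
  t2: d0 d0 e8 78 1a e8 16 7a
  t3: e8 16 7a d0 d0 e8 78 1a

RES = [0xe8, 0x16, 0x7a, 0xd0, 0xd0, 0xe8, 0x78, 0x1a]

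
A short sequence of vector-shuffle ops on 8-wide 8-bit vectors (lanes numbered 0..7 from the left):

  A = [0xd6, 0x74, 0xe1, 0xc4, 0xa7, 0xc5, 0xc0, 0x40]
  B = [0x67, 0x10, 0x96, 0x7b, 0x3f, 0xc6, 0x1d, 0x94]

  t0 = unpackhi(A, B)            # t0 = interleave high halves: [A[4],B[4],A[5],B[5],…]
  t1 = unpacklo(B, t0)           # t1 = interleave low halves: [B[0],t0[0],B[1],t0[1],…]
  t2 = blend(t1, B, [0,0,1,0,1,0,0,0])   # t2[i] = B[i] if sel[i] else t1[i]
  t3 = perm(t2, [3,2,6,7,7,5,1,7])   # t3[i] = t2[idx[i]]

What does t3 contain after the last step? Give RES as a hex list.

RES = [ 0x3f  0x96  0x7b  0xc6  0xc6  0xc5  0xa7  0xc6 ]

t0 = [0xa7, 0x3f, 0xc5, 0xc6, 0xc0, 0x1d, 0x40, 0x94]
t1 = [0x67, 0xa7, 0x10, 0x3f, 0x96, 0xc5, 0x7b, 0xc6]
t2 = [0x67, 0xa7, 0x96, 0x3f, 0x3f, 0xc5, 0x7b, 0xc6]
t3 = [0x3f, 0x96, 0x7b, 0xc6, 0xc6, 0xc5, 0xa7, 0xc6]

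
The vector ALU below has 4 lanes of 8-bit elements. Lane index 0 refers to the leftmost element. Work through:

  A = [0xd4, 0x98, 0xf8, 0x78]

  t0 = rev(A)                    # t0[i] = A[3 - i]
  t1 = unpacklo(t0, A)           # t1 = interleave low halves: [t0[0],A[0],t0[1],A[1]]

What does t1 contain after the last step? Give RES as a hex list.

  t0: 78 f8 98 d4
  t1: 78 d4 f8 98

RES = [0x78, 0xd4, 0xf8, 0x98]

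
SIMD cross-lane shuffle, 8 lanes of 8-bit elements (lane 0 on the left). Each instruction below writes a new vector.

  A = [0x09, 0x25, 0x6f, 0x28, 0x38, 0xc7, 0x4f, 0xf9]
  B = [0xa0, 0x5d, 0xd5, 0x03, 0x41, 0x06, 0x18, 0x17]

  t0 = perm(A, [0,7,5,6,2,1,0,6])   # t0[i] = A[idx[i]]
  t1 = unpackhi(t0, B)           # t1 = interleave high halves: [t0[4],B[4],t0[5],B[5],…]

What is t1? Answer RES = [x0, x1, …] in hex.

t0 = [0x09, 0xf9, 0xc7, 0x4f, 0x6f, 0x25, 0x09, 0x4f]
t1 = [0x6f, 0x41, 0x25, 0x06, 0x09, 0x18, 0x4f, 0x17]

RES = [ 0x6f  0x41  0x25  0x06  0x09  0x18  0x4f  0x17 ]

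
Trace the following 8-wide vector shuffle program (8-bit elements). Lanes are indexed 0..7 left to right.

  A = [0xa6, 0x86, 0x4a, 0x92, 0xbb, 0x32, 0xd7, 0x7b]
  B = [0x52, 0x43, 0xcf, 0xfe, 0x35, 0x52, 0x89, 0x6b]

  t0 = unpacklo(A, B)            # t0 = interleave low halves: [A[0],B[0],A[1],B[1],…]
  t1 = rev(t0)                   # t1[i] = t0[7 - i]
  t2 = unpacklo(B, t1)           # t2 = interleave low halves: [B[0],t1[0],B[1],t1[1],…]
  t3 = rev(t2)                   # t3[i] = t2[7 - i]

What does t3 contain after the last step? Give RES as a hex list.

t0 = [0xa6, 0x52, 0x86, 0x43, 0x4a, 0xcf, 0x92, 0xfe]
t1 = [0xfe, 0x92, 0xcf, 0x4a, 0x43, 0x86, 0x52, 0xa6]
t2 = [0x52, 0xfe, 0x43, 0x92, 0xcf, 0xcf, 0xfe, 0x4a]
t3 = [0x4a, 0xfe, 0xcf, 0xcf, 0x92, 0x43, 0xfe, 0x52]

RES = [0x4a, 0xfe, 0xcf, 0xcf, 0x92, 0x43, 0xfe, 0x52]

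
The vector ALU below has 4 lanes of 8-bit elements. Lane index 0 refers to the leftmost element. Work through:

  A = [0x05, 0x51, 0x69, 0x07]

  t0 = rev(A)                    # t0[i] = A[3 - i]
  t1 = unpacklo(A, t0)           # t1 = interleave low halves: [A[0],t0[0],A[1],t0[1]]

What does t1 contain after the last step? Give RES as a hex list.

t0 = [0x07, 0x69, 0x51, 0x05]
t1 = [0x05, 0x07, 0x51, 0x69]

RES = [0x05, 0x07, 0x51, 0x69]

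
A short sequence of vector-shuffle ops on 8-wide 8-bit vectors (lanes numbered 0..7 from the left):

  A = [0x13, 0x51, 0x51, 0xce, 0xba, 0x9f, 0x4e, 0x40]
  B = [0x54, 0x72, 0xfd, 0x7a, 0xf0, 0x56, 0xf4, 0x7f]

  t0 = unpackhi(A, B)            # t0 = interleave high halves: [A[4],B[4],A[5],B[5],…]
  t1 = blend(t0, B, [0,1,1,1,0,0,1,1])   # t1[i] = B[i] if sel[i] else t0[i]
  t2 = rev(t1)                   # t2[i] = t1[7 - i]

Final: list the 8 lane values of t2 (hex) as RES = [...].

→ t0 |ba|f0|9f|56|4e|f4|40|7f|
→ t1 |ba|72|fd|7a|4e|f4|f4|7f|
→ t2 |7f|f4|f4|4e|7a|fd|72|ba|

RES = [0x7f, 0xf4, 0xf4, 0x4e, 0x7a, 0xfd, 0x72, 0xba]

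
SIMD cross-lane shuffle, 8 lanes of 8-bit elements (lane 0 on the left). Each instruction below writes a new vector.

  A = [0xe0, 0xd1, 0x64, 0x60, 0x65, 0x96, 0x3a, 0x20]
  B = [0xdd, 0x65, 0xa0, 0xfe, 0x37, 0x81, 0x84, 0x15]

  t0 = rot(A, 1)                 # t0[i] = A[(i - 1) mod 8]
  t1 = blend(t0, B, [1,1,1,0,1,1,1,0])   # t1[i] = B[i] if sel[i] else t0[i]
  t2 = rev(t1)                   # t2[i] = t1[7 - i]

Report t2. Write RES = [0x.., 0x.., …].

→ t0 |20|e0|d1|64|60|65|96|3a|
→ t1 |dd|65|a0|64|37|81|84|3a|
→ t2 |3a|84|81|37|64|a0|65|dd|

RES = [ 0x3a  0x84  0x81  0x37  0x64  0xa0  0x65  0xdd ]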